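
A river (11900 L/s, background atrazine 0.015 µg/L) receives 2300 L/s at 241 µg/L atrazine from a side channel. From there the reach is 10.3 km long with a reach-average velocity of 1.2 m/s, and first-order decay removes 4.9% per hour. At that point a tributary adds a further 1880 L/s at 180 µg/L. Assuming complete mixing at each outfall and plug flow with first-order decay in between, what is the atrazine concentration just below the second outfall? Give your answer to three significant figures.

Conservation of mass: C = (11900·0.01500 + 2300·241.0) / 14200 = 554500/14200 = 39.05 µg/L; combined flow 14200 L/s.
Travel time t = 10.3·1000 / 1.2 = 8583 s = 2.384 h.
4.9%/h lost → k = −ln(1 − 0.049) = 0.05024 h⁻¹.
Applying C = C₀e^(−kt): 39.05 × 0.8871 = 34.64 µg/L.
Second outfall: C = (14200·34.64 + 1880·180.0)/16080 = 51.63 µg/L.

51.6 µg/L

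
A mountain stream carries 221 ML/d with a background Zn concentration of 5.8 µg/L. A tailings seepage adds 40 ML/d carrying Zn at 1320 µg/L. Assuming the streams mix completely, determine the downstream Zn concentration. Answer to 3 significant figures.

207 µg/L

Conservation of mass: C = (221.0·5.800 + 40.00·1320) / 261.0 = 54080/261.0 = 207.2 µg/L.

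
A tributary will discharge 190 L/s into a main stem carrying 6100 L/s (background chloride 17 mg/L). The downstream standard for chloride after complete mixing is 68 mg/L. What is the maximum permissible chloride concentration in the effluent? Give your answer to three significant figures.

At the limit, (Qr·Cr + Qe·Cₑ)/(Qr + Qe) = 68:
Cₑ = (6290·68 − 6100·17.00) / 190.0 = 1705 mg/L.

1710 mg/L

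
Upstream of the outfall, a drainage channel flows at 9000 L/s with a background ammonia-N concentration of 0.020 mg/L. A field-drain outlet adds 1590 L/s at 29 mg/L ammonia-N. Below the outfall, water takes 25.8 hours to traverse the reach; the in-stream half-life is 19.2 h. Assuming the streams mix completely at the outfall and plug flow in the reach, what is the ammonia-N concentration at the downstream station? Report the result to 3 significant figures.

1.72 mg/L

Mixed concentration C = ΣQC/ΣQ = (9000·0.02000 + 1590·29.00) / 10590 = 46290/10590 = 4.371 mg/L.
Half-life 19.2 h → k = ln 2 / 19.2 = 0.03610 h⁻¹ = 0.8664 d⁻¹.
After decay, C = 4.371 × e^(−kt) = 4.371 × 0.3940 = 1.722 mg/L.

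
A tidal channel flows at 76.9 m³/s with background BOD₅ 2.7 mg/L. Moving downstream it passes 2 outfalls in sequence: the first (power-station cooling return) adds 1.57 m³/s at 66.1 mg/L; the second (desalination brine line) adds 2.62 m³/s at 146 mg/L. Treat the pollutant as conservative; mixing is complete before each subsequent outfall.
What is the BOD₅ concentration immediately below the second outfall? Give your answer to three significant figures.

After outfall 1: Q = 76.90 + 1.570 = 78.47 m³/s; C = (76.90·2.700 + 1.570·66.10)/78.47 = 3.968 mg/L.
After outfall 2: Q = 78.47 + 2.620 = 81.09 m³/s; C = (78.47·3.968 + 2.620·146.0)/81.09 = 8.557 mg/L.

8.56 mg/L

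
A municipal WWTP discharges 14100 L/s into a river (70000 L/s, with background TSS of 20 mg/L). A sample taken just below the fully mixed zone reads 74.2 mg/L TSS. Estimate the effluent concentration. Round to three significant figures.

Mass balance: 70000·20.00 + 14100·Cₑ = 84100·74.20
→ Cₑ = (84100·74.20 − 70000·20.00) / 14100 = 343.3 mg/L.

343 mg/L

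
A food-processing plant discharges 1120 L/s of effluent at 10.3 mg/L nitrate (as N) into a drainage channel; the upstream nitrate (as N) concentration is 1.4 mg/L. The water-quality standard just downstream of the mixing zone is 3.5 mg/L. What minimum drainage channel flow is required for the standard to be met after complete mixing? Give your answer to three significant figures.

Set C_mix = 3.5: (Q·1.400 + 1120·10.30) / (Q + 1120) = 3.5
→ Q = 1120·(10.30 − 3.5)/(3.5 − 1.400) = 3627 L/s.

3630 L/s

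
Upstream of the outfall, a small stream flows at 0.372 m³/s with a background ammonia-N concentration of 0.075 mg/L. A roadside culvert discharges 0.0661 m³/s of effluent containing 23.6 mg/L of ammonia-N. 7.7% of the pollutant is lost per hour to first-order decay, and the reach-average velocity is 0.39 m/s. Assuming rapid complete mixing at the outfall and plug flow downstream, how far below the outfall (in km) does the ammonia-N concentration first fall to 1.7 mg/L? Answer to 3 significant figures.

Mixed concentration C = ΣQC/ΣQ = (0.3720·0.07500 + 0.06610·23.60) / 0.4381 = 1.588/0.4381 = 3.624 mg/L.
7.7%/h lost → k = −ln(1 − 0.077) = 0.08013 h⁻¹.
Set 3.624·exp(−k·t) = 1.7 → t = ln(3.624/1.7)/k = 34010 s = 9.448 h.
Distance = v·t = 0.39·34010 = 13270 m = 13.27 km.

13.3 km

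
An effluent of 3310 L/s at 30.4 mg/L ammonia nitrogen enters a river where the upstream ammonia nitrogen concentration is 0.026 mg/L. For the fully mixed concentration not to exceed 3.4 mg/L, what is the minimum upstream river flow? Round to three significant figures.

Set C_mix = 3.4: (Q·0.02600 + 3310·30.40) / (Q + 3310) = 3.4
→ Q = 3310·(30.40 − 3.4)/(3.4 − 0.02600) = 26490 L/s.

26500 L/s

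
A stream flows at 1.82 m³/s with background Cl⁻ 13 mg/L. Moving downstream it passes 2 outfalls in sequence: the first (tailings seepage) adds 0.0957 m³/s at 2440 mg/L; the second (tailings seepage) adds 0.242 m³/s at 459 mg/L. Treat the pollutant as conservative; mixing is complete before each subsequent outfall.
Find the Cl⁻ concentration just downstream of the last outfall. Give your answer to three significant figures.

After outfall 1: Q = 1.820 + 0.09570 = 1.916 m³/s; C = (1.820·13.00 + 0.09570·2440)/1.916 = 134.2 mg/L.
After outfall 2: Q = 1.916 + 0.2420 = 2.158 m³/s; C = (1.916·134.2 + 0.2420·459.0)/2.158 = 170.7 mg/L.

171 mg/L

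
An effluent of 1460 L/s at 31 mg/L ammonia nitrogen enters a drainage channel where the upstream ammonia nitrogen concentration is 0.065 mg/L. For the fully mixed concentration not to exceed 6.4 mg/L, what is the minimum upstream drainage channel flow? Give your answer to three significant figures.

Set C_mix = 6.4: (Q·0.06500 + 1460·31.00) / (Q + 1460) = 6.4
→ Q = 1460·(31.00 − 6.4)/(6.4 − 0.06500) = 5669 L/s.

5670 L/s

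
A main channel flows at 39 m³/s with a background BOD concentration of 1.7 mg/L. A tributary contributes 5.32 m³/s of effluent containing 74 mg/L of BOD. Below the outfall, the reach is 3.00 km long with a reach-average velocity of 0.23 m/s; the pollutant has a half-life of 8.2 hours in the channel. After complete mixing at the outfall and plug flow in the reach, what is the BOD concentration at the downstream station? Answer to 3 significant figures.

7.64 mg/L

Mixed concentration C = ΣQC/ΣQ = (39.00·1.700 + 5.320·74.00) / 44.32 = 460.0/44.32 = 10.38 mg/L.
Travel time t = 3.00·1000 / 0.23 = 13040 s = 3.623 h.
Half-life 8.2 h → k = ln 2 / 8.2 = 0.08453 h⁻¹ = 2.029 d⁻¹.
Decay over the reach: 10.38·exp(−kt) = 10.38·0.7362 = 7.641 mg/L.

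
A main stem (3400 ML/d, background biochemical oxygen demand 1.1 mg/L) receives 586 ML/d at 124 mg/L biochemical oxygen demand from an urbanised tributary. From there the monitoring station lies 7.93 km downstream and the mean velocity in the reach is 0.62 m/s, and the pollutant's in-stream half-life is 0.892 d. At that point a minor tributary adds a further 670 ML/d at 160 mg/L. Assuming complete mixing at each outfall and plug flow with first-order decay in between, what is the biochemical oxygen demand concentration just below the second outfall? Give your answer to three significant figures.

Conservation of mass: C = (3400·1.100 + 586.0·124.0) / 3986 = 76400/3986 = 19.17 mg/L; combined flow 3986 ML/d.
Travel time t = 7.93·1000 / 0.62 = 12790 s = 3.553 h.
Half-life 0.892 d → k = ln 2 / 0.892 = 0.7771 d⁻¹.
Decay over the reach: 19.17·exp(−kt) = 19.17·0.8913 = 17.09 mg/L.
Second outfall: C = (3986·17.09 + 670.0·160.0)/4656 = 37.65 mg/L.

37.7 mg/L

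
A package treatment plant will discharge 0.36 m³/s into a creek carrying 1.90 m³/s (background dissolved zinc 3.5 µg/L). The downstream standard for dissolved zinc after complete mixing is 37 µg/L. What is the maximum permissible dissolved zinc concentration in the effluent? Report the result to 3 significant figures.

At the limit, (Qr·Cr + Qe·Cₑ)/(Qr + Qe) = 37:
Cₑ = (2.260·37 − 1.900·3.500) / 0.3600 = 213.8 µg/L.

214 µg/L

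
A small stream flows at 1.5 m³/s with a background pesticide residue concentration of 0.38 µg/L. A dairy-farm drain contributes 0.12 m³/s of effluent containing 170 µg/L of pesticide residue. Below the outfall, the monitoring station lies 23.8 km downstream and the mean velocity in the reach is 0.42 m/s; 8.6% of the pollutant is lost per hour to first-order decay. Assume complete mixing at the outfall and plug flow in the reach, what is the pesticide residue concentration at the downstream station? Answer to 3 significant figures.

Flow-weighted average: C = (1.500·0.3800 + 0.1200·170.0) / 1.620 = 20.97/1.620 = 12.94 µg/L.
Travel time t = 23.8·1000 / 0.42 = 56670 s = 15.74 h.
8.6%/h lost → k = −ln(1 − 0.086) = 0.08992 h⁻¹.
First-order decay: C = 12.94·exp(−k·t) = 12.94·0.2428 = 3.143 µg/L.

3.14 µg/L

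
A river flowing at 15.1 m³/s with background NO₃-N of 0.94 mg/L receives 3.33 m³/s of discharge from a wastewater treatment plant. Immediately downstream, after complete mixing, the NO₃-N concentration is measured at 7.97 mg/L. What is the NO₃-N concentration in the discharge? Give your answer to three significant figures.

39.8 mg/L

Mass balance: 15.10·0.9400 + 3.330·Cₑ = 18.43·7.970
→ Cₑ = (18.43·7.970 − 15.10·0.9400) / 3.330 = 39.85 mg/L.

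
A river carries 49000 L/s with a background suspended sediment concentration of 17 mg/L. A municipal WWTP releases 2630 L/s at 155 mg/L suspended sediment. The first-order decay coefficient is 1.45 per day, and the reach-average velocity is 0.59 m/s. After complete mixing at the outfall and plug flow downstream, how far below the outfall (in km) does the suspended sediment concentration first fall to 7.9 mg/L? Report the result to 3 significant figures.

Flow-weighted average: C = (49000·17.00 + 2630·155.0) / 51630 = 1241000/51630 = 24.03 mg/L.
Set 24.03·exp(−k·t) = 7.9 → t = ln(24.03/7.9)/k = 66290 s = 18.41 h.
Distance = v·t = 0.59·66290 = 39110 m = 39.11 km.

39.1 km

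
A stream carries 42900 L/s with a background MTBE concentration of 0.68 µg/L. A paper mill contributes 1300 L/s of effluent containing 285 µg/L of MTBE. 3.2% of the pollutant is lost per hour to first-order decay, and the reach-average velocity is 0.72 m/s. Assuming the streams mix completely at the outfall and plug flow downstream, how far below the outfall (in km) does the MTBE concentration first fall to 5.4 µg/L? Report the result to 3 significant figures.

Flow-weighted average: C = (42900·0.6800 + 1300·285.0) / 44200 = 399700/44200 = 9.042 µg/L.
3.2%/h lost → k = −ln(1 − 0.032) = 0.03252 h⁻¹.
Set 9.042·exp(−k·t) = 5.4 → t = ln(9.042/5.4)/k = 57060 s = 15.85 h.
Distance = v·t = 0.72·57060 = 41090 m = 41.09 km.

41.1 km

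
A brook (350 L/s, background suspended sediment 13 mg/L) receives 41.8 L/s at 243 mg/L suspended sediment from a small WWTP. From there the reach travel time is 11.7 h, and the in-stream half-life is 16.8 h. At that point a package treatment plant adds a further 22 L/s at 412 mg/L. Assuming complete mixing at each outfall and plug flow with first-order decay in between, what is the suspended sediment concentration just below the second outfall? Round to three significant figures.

43.8 mg/L

Flow-weighted average: C = (350.0·13.00 + 41.80·243.0) / 391.8 = 14710/391.8 = 37.54 mg/L; combined flow 391.8 L/s.
Half-life 16.8 h → k = ln 2 / 16.8 = 0.04126 h⁻¹ = 0.9902 d⁻¹.
After decay, C = 37.54 × e^(−kt) = 37.54 × 0.6171 = 23.16 mg/L.
Second outfall: C = (391.8·23.16 + 22.00·412.0)/413.8 = 43.84 mg/L.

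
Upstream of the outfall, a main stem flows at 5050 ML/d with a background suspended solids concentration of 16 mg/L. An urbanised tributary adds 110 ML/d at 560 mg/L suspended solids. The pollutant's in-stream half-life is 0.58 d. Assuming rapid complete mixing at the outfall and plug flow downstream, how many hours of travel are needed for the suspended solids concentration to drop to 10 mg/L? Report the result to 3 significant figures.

Flow-weighted average: C = (5050·16.00 + 110.0·560.0) / 5160 = 142400/5160 = 27.60 mg/L.
Half-life 0.58 d → k = ln 2 / 0.58 = 1.195 d⁻¹.
27.60·exp(−k·t) = 10 → t = ln(27.60/10)/k = 73390 s = 20.39 h.

20.4 h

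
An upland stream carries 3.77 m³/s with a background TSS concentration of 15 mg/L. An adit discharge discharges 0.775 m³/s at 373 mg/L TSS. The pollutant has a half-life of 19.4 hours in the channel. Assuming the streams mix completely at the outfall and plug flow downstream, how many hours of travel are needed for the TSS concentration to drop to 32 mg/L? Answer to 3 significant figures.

After mixing, C = (3.770·15.00 + 0.7750·373.0) / 4.545 = 345.6/4.545 = 76.05 mg/L.
Half-life 19.4 h → k = ln 2 / 19.4 = 0.03573 h⁻¹ = 0.8575 d⁻¹.
76.05·exp(−k·t) = 32 → t = ln(76.05/32)/k = 87220 s = 24.23 h.

24.2 h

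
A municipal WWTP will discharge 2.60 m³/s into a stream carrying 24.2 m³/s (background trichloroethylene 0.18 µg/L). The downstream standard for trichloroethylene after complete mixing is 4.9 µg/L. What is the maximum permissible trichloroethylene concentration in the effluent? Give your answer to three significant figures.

48.8 µg/L

At the limit, (Qr·Cr + Qe·Cₑ)/(Qr + Qe) = 4.9:
Cₑ = (26.80·4.9 − 24.20·0.1800) / 2.600 = 48.83 µg/L.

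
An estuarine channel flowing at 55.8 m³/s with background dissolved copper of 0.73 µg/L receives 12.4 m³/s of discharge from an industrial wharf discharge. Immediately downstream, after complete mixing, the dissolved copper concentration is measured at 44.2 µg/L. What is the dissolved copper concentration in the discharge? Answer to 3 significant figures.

Mass balance: 55.80·0.7300 + 12.40·Cₑ = 68.20·44.20
→ Cₑ = (68.20·44.20 − 55.80·0.7300) / 12.40 = 239.8 µg/L.

240 µg/L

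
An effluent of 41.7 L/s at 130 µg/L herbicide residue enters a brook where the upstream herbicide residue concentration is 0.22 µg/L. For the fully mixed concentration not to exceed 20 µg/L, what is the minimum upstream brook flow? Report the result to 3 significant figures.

232 L/s

Set C_mix = 20: (Q·0.2200 + 41.70·130.0) / (Q + 41.70) = 20
→ Q = 41.70·(130.0 − 20)/(20 − 0.2200) = 231.9 L/s.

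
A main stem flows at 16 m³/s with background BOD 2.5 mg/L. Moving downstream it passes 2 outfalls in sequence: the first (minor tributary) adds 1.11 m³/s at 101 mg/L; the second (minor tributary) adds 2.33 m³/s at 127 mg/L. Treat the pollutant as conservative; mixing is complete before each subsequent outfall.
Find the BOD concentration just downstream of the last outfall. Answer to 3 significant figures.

Outfall 1: combined Q = 17.11 m³/s; C = (16.00·2.500 + 1.110·101.0)/17.11 = 8.890 mg/L.
Outfall 2: combined Q = 19.44 m³/s; C = (17.11·8.890 + 2.330·127.0)/19.44 = 23.05 mg/L.

23.0 mg/L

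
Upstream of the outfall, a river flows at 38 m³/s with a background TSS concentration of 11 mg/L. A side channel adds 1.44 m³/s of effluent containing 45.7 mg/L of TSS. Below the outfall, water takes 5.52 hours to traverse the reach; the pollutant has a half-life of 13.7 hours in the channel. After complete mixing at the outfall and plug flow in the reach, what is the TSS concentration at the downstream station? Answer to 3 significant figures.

9.28 mg/L

Conservation of mass: C = (38.00·11.00 + 1.440·45.70) / 39.44 = 483.8/39.44 = 12.27 mg/L.
Half-life 13.7 h → k = ln 2 / 13.7 = 0.05059 h⁻¹ = 1.214 d⁻¹.
Applying C = C₀e^(−kt): 12.27 × 0.7563 = 9.278 mg/L.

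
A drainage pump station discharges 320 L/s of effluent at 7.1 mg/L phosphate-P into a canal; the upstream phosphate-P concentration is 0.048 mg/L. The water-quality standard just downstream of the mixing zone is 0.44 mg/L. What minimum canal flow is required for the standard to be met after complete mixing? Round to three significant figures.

Set C_mix = 0.44: (Q·0.04800 + 320.0·7.100) / (Q + 320.0) = 0.44
→ Q = 320.0·(7.100 − 0.44)/(0.44 − 0.04800) = 5437 L/s.

5440 L/s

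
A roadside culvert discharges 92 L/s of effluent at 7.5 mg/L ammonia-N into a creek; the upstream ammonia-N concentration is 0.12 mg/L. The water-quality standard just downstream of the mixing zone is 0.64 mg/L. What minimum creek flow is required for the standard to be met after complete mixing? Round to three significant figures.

Set C_mix = 0.64: (Q·0.1200 + 92.00·7.500) / (Q + 92.00) = 0.64
→ Q = 92.00·(7.500 − 0.64)/(0.64 − 0.1200) = 1214 L/s.

1210 L/s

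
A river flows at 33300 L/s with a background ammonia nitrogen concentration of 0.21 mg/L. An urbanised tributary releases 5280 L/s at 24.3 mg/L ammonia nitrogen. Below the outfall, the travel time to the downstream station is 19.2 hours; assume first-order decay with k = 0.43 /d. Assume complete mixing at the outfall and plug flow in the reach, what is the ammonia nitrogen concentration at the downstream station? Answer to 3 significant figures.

After mixing, C = (33300·0.2100 + 5280·24.30) / 38580 = 135300/38580 = 3.507 mg/L.
Applying C = C₀e^(−kt): 3.507 × 0.7089 = 2.486 mg/L.

2.49 mg/L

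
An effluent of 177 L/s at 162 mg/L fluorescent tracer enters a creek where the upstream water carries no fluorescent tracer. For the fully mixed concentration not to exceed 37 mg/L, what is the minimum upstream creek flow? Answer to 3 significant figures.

Set C_mix = 37: (Q·0 + 177.0·162.0) / (Q + 177.0) = 37
→ Q = 177.0·(162.0 − 37)/(37 − 0) = 598.0 L/s.

598 L/s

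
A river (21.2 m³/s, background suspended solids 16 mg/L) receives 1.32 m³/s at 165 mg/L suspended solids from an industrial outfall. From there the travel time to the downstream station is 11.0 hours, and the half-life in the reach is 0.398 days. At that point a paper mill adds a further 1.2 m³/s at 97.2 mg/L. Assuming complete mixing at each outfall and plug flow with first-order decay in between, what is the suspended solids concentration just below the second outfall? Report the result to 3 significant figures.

Mass balance: C = (21.20·16.00 + 1.320·165.0) / 22.52 = 557.0/22.52 = 24.73 mg/L; combined flow 22.52 m³/s.
Half-life 0.398 d → k = ln 2 / 0.398 = 1.742 d⁻¹.
After decay, C = 24.73 × e^(−kt) = 24.73 × 0.4501 = 11.13 mg/L.
Second outfall: C = (22.52·11.13 + 1.200·97.20)/23.72 = 15.49 mg/L.

15.5 mg/L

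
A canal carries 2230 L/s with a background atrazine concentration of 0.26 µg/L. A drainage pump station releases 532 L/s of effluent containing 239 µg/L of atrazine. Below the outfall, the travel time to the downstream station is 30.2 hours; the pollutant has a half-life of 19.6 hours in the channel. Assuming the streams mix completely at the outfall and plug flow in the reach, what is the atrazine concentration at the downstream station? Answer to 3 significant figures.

15.9 µg/L

Mixed concentration C = ΣQC/ΣQ = (2230·0.2600 + 532.0·239.0) / 2762 = 127700/2762 = 46.24 µg/L.
Half-life 19.6 h → k = ln 2 / 19.6 = 0.03536 h⁻¹ = 0.8488 d⁻¹.
First-order decay: C = 46.24·exp(−k·t) = 46.24·0.3437 = 15.89 µg/L.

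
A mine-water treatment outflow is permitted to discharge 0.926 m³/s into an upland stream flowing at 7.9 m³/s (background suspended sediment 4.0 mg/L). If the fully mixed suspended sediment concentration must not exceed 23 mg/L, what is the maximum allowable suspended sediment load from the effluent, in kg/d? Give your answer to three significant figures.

14800 kg/d

Mass balance at the limit: 7.900·4.000 + 0.9260·Cₑ = 8.826·23 → Cₑ = 185.1 mg/L.
Load = 0.9260 m³/s × 185.1 g/m³ × 86 400 s/d = 14810 kg/d.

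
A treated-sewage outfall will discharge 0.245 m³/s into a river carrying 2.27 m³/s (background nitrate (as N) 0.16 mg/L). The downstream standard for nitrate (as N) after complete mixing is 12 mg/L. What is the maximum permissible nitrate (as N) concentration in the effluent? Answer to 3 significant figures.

At the limit, (Qr·Cr + Qe·Cₑ)/(Qr + Qe) = 12:
Cₑ = (2.515·12 − 2.270·0.1600) / 0.2450 = 121.7 mg/L.

122 mg/L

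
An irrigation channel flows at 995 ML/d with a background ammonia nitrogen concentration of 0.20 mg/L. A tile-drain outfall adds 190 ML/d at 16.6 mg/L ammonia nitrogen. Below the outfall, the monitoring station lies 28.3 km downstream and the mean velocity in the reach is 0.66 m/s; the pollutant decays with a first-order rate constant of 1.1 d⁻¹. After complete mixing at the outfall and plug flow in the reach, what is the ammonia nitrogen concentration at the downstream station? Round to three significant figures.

1.64 mg/L

Mass balance: C = (995.0·0.2000 + 190.0·16.60) / 1185 = 3353/1185 = 2.830 mg/L.
Travel time t = 28.3·1000 / 0.66 = 42880 s = 11.91 h.
First-order decay: C = 2.830·exp(−k·t) = 2.830·0.5793 = 1.639 mg/L.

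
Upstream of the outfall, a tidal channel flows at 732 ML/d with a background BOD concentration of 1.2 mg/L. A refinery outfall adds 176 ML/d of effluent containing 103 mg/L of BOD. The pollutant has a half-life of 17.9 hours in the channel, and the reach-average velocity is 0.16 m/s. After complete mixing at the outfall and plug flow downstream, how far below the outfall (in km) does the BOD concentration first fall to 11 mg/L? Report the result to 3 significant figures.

Mixed concentration C = ΣQC/ΣQ = (732.0·1.200 + 176.0·103.0) / 908.0 = 19010/908.0 = 20.93 mg/L.
Half-life 17.9 h → k = ln 2 / 17.9 = 0.03872 h⁻¹ = 0.9294 d⁻¹.
Set 20.93·exp(−k·t) = 11 → t = ln(20.93/11)/k = 59810 s = 16.62 h.
Distance = v·t = 0.16·59810 = 9570 m = 9.570 km.

9.57 km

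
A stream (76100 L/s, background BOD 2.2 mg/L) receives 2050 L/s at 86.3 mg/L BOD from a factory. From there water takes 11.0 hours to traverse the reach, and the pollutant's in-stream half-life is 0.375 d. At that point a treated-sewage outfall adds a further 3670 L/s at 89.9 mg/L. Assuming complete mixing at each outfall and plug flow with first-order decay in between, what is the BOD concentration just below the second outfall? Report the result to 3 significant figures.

Conservation of mass: C = (76100·2.200 + 2050·86.30) / 78150 = 344300/78150 = 4.406 mg/L; combined flow 78150 L/s.
Half-life 0.375 d → k = ln 2 / 0.375 = 1.848 d⁻¹.
Decay over the reach: 4.406·exp(−kt) = 4.406·0.4286 = 1.889 mg/L.
At the second outfall, C = (78150·1.889 + 3670·89.90) / (78150 + 3670) = 5.836 mg/L.

5.84 mg/L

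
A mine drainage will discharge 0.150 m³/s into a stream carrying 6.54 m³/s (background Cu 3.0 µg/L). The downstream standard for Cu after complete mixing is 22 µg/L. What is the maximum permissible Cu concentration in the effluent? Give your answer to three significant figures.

850 µg/L

At the limit, (Qr·Cr + Qe·Cₑ)/(Qr + Qe) = 22:
Cₑ = (6.690·22 − 6.540·3.000) / 0.1500 = 850.4 µg/L.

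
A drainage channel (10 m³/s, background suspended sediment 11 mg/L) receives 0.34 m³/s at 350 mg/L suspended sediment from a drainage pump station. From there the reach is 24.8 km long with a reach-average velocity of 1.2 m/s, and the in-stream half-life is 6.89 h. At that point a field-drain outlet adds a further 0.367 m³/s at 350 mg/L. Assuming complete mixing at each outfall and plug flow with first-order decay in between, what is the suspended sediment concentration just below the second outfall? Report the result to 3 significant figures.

Flow-weighted average: C = (10.00·11.00 + 0.3400·350.0) / 10.34 = 229.0/10.34 = 22.15 mg/L; combined flow 10.34 m³/s.
Travel time t = 24.8·1000 / 1.2 = 20670 s = 5.741 h.
Half-life 6.89 h → k = ln 2 / 6.89 = 0.1006 h⁻¹ = 2.414 d⁻¹.
First-order decay: C = 22.15·exp(−k·t) = 22.15·0.5613 = 12.43 mg/L.
At the second outfall, C = (10.34·12.43 + 0.3670·350.0) / (10.34 + 0.3670) = 24.00 mg/L.

24.0 mg/L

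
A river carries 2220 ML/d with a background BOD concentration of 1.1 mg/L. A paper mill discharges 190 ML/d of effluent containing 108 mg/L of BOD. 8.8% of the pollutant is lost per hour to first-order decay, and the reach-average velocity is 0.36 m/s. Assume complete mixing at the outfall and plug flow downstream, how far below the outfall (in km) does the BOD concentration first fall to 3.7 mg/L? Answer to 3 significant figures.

Flow-weighted average: C = (2220·1.100 + 190.0·108.0) / 2410 = 22960/2410 = 9.528 mg/L.
8.8%/h lost → k = −ln(1 − 0.088) = 0.09212 h⁻¹.
Set 9.528·exp(−k·t) = 3.7 → t = ln(9.528/3.7)/k = 36970 s = 10.27 h.
Distance = v·t = 0.36·36970 = 13310 m = 13.31 km.

13.3 km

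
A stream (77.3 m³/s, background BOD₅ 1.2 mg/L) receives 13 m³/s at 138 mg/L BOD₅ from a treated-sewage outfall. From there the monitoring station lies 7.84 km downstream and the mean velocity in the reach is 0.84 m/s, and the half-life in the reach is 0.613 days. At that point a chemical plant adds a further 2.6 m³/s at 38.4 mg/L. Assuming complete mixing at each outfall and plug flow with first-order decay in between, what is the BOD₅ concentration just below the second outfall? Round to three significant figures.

19.0 mg/L

Flow-weighted average: C = (77.30·1.200 + 13.00·138.0) / 90.30 = 1887/90.30 = 20.89 mg/L; combined flow 90.30 m³/s.
Travel time t = 7.84·1000 / 0.84 = 9333 s = 2.593 h.
Half-life 0.613 d → k = ln 2 / 0.613 = 1.131 d⁻¹.
After decay, C = 20.89 × e^(−kt) = 20.89 × 0.8850 = 18.49 mg/L.
At the second outfall, C = (90.30·18.49 + 2.600·38.40) / (90.30 + 2.600) = 19.05 mg/L.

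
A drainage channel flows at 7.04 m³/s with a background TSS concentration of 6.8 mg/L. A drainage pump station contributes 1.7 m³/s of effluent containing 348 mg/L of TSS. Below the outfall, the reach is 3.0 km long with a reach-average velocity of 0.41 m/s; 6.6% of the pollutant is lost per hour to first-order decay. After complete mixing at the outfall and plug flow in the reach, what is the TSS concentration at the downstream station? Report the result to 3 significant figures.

Mixed concentration C = ΣQC/ΣQ = (7.040·6.800 + 1.700·348.0) / 8.740 = 639.5/8.740 = 73.17 mg/L.
Travel time t = 3.0·1000 / 0.41 = 7317 s = 2.033 h.
6.6%/h lost → k = −ln(1 − 0.066) = 0.06828 h⁻¹.
Decay over the reach: 73.17·exp(−kt) = 73.17·0.8704 = 63.69 mg/L.

63.7 mg/L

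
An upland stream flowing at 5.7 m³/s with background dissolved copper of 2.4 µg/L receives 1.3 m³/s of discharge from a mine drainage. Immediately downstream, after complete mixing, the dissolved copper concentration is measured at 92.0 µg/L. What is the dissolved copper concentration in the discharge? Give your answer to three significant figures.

485 µg/L

Mass balance: 5.700·2.400 + 1.300·Cₑ = 7.000·92.00
→ Cₑ = (7.000·92.00 − 5.700·2.400) / 1.300 = 484.9 µg/L.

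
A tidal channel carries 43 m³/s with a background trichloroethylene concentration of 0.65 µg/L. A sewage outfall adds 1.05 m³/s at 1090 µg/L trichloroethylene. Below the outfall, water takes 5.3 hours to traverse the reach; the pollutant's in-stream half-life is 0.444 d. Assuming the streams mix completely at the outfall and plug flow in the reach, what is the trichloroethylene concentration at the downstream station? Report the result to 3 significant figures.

Flow-weighted average: C = (43.00·0.6500 + 1.050·1090) / 44.05 = 1172/44.05 = 26.62 µg/L.
Half-life 0.444 d → k = ln 2 / 0.444 = 1.561 d⁻¹.
Decay over the reach: 26.62·exp(−kt) = 26.62·0.7084 = 18.85 µg/L.

18.9 µg/L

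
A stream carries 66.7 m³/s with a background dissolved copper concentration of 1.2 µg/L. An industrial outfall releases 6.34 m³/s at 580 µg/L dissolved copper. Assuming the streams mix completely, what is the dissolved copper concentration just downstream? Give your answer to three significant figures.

51.4 µg/L

Flow-weighted average: C = (66.70·1.200 + 6.340·580.0) / 73.04 = 3757/73.04 = 51.44 µg/L.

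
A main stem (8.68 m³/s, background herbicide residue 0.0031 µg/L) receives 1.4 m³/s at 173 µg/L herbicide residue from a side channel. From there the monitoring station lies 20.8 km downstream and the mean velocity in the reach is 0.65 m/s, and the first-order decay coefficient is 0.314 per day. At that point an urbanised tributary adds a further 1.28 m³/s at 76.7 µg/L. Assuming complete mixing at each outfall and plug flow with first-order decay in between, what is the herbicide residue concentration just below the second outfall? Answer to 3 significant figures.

27.6 µg/L

Mixed concentration C = ΣQC/ΣQ = (8.680·0.003100 + 1.400·173.0) / 10.08 = 242.2/10.08 = 24.03 µg/L; combined flow 10.08 m³/s.
Travel time t = 20.8·1000 / 0.65 = 32000 s = 8.889 h.
First-order decay: C = 24.03·exp(−k·t) = 24.03·0.8902 = 21.39 µg/L.
Second outfall: C = (10.08·21.39 + 1.280·76.70)/11.36 = 27.62 µg/L.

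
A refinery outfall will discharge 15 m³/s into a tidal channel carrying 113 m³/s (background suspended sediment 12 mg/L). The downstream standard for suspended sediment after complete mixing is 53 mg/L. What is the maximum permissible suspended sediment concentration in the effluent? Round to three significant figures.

At the limit, (Qr·Cr + Qe·Cₑ)/(Qr + Qe) = 53:
Cₑ = (128.0·53 − 113.0·12.00) / 15.00 = 361.9 mg/L.

362 mg/L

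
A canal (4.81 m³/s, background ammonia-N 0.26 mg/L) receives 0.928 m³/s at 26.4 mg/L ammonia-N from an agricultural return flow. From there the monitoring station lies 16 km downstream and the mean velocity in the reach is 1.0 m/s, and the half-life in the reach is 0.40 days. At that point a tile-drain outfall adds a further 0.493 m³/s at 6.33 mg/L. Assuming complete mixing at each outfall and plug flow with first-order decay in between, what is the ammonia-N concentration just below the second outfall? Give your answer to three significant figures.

Conservation of mass: C = (4.810·0.2600 + 0.9280·26.40) / 5.738 = 25.75/5.738 = 4.488 mg/L; combined flow 5.738 m³/s.
Travel time t = 16·1000 / 1.0 = 16000 s = 4.444 h.
Half-life 0.40 d → k = ln 2 / 0.40 = 1.733 d⁻¹.
Applying C = C₀e^(−kt): 4.488 × 0.7255 = 3.256 mg/L.
At the second outfall, C = (5.738·3.256 + 0.4930·6.330) / (5.738 + 0.4930) = 3.499 mg/L.

3.50 mg/L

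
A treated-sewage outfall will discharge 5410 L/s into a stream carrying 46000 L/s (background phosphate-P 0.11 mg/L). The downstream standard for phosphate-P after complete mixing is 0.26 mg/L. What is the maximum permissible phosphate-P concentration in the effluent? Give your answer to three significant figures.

At the limit, (Qr·Cr + Qe·Cₑ)/(Qr + Qe) = 0.26:
Cₑ = (51410·0.26 − 46000·0.1100) / 5410 = 1.535 mg/L.

1.54 mg/L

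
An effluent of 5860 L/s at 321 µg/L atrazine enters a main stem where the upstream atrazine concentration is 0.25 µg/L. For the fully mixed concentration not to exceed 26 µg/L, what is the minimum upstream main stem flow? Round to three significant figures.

Set C_mix = 26: (Q·0.2500 + 5860·321.0) / (Q + 5860) = 26
→ Q = 5860·(321.0 − 26)/(26 − 0.2500) = 67130 L/s.

67100 L/s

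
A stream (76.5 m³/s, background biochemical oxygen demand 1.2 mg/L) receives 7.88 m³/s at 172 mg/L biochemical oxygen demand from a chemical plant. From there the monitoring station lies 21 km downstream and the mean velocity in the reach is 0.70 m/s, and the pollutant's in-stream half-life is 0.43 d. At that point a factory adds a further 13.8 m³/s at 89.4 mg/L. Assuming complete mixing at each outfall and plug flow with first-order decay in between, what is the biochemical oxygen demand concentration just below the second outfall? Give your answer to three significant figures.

21.0 mg/L

Mixed concentration C = ΣQC/ΣQ = (76.50·1.200 + 7.880·172.0) / 84.38 = 1447/84.38 = 17.15 mg/L; combined flow 84.38 m³/s.
Travel time t = 21·1000 / 0.70 = 30000 s = 8.333 h.
Half-life 0.43 d → k = ln 2 / 0.43 = 1.612 d⁻¹.
First-order decay: C = 17.15·exp(−k·t) = 17.15·0.5714 = 9.799 mg/L.
Second outfall: C = (84.38·9.799 + 13.80·89.40)/98.18 = 20.99 mg/L.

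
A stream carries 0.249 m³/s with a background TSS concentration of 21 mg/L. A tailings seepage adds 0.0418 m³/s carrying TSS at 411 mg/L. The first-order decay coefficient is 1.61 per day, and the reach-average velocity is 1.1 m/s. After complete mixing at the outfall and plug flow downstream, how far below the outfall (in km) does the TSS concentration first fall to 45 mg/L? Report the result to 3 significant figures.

Mass balance: C = (0.2490·21.00 + 0.04180·411.0) / 0.2908 = 22.41/0.2908 = 77.06 mg/L.
Set 77.06·exp(−k·t) = 45 → t = ln(77.06/45)/k = 28870 s = 8.019 h.
Distance = v·t = 1.1·28870 = 31750 m = 31.75 km.

31.8 km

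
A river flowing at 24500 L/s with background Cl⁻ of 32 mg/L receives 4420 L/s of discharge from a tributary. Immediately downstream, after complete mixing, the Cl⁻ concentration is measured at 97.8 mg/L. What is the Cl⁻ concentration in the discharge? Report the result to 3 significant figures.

463 mg/L

Mass balance: 24500·32.00 + 4420·Cₑ = 28920·97.80
→ Cₑ = (28920·97.80 − 24500·32.00) / 4420 = 462.5 mg/L.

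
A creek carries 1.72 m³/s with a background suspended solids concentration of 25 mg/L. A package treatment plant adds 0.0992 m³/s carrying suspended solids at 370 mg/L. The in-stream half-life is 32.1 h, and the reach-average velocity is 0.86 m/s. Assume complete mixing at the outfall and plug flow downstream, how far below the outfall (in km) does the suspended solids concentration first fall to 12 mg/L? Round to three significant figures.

Mass balance: C = (1.720·25.00 + 0.09920·370.0) / 1.819 = 79.70/1.819 = 43.81 mg/L.
Half-life 32.1 h → k = ln 2 / 32.1 = 0.02159 h⁻¹ = 0.5182 d⁻¹.
Set 43.81·exp(−k·t) = 12 → t = ln(43.81/12)/k = 215900 s = 59.97 h.
Distance = v·t = 0.86·215900 = 185700 m = 185.7 km.

186 km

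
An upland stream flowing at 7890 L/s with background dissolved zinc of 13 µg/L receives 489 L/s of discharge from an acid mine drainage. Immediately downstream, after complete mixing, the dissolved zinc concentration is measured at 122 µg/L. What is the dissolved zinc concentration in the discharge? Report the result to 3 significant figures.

Mass balance: 7890·13.00 + 489.0·Cₑ = 8379·122.0
→ Cₑ = (8379·122.0 − 7890·13.00) / 489.0 = 1881 µg/L.

1880 µg/L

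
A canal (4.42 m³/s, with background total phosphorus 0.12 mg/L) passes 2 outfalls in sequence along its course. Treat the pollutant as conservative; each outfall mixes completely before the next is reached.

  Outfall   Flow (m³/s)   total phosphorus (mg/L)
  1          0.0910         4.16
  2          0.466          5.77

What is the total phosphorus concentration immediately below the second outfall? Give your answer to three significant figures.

Outfall 1: combined Q = 4.511 m³/s; C = (4.420·0.1200 + 0.09100·4.160)/4.511 = 0.2015 mg/L.
Outfall 2: combined Q = 4.977 m³/s; C = (4.511·0.2015 + 0.4660·5.770)/4.977 = 0.7229 mg/L.

0.723 mg/L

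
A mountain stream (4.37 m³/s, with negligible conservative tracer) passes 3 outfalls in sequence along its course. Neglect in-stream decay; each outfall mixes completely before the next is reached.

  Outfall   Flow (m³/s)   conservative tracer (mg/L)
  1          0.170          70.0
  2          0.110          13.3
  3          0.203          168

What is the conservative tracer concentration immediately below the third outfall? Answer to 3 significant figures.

9.78 mg/L

After outfall 1: Q = 4.370 + 0.1700 = 4.540 m³/s; C = (4.370·0 + 0.1700·70.00)/4.540 = 2.621 mg/L.
After outfall 2: Q = 4.540 + 0.1100 = 4.650 m³/s; C = (4.540·2.621 + 0.1100·13.30)/4.650 = 2.874 mg/L.
After outfall 3: Q = 4.650 + 0.2030 = 4.853 m³/s; C = (4.650·2.874 + 0.2030·168.0)/4.853 = 9.781 mg/L.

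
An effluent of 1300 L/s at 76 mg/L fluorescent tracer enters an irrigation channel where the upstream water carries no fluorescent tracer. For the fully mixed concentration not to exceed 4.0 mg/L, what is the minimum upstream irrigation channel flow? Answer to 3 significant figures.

23400 L/s

Set C_mix = 4.0: (Q·0 + 1300·76.00) / (Q + 1300) = 4.0
→ Q = 1300·(76.00 − 4.0)/(4.0 − 0) = 23400 L/s.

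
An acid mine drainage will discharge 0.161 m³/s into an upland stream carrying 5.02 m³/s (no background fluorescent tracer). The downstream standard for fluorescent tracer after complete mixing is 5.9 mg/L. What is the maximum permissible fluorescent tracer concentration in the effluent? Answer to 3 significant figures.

190 mg/L

At the limit, (Qr·Cr + Qe·Cₑ)/(Qr + Qe) = 5.9:
Cₑ = (5.181·5.9 − 5.020·0) / 0.1610 = 189.9 mg/L.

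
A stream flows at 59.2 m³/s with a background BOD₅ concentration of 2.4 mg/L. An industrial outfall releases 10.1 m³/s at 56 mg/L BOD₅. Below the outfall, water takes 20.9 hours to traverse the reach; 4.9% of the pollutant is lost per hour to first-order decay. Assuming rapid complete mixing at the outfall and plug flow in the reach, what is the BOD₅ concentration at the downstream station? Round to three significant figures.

Conservation of mass: C = (59.20·2.400 + 10.10·56.00) / 69.30 = 707.7/69.30 = 10.21 mg/L.
4.9%/h lost → k = −ln(1 − 0.049) = 0.05024 h⁻¹.
After decay, C = 10.21 × e^(−kt) = 10.21 × 0.3499 = 3.573 mg/L.

3.57 mg/L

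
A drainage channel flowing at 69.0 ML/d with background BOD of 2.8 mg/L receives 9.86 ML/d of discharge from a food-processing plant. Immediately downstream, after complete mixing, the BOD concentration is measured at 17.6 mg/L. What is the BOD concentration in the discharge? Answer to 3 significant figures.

121 mg/L

Mass balance: 69.00·2.800 + 9.860·Cₑ = 78.86·17.60
→ Cₑ = (78.86·17.60 − 69.00·2.800) / 9.860 = 121.2 mg/L.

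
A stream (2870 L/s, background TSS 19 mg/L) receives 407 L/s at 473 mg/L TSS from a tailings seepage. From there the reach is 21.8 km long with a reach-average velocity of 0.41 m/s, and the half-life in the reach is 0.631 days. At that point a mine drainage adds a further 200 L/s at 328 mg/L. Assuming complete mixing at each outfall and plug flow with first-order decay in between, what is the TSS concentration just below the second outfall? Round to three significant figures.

55.0 mg/L

Mass balance: C = (2870·19.00 + 407.0·473.0) / 3277 = 247000/3277 = 75.39 mg/L; combined flow 3277 L/s.
Travel time t = 21.8·1000 / 0.41 = 53170 s = 14.77 h.
Half-life 0.631 d → k = ln 2 / 0.631 = 1.098 d⁻¹.
After decay, C = 75.39 × e^(−kt) = 75.39 × 0.5086 = 38.34 mg/L.
At the second outfall, C = (3277·38.34 + 200.0·328.0) / (3277 + 200.0) = 55.01 mg/L.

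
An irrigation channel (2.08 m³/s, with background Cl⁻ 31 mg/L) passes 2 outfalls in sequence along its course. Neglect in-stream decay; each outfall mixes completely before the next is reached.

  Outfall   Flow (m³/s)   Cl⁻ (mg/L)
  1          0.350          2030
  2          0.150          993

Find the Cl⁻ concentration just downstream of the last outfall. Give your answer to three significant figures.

After outfall 1: Q = 2.080 + 0.3500 = 2.430 m³/s; C = (2.080·31.00 + 0.3500·2030)/2.430 = 318.9 mg/L.
After outfall 2: Q = 2.430 + 0.1500 = 2.580 m³/s; C = (2.430·318.9 + 0.1500·993.0)/2.580 = 358.1 mg/L.

358 mg/L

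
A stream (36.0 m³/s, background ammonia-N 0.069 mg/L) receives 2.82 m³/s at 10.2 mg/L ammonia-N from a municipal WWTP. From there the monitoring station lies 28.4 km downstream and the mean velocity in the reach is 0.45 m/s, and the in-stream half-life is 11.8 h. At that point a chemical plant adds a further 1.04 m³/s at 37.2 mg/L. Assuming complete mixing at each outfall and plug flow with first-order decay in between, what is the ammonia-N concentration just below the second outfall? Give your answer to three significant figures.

Flow-weighted average: C = (36.00·0.06900 + 2.820·10.20) / 38.82 = 31.25/38.82 = 0.8049 mg/L; combined flow 38.82 m³/s.
Travel time t = 28.4·1000 / 0.45 = 63110 s = 17.53 h.
Half-life 11.8 h → k = ln 2 / 11.8 = 0.05874 h⁻¹ = 1.410 d⁻¹.
First-order decay: C = 0.8049·exp(−k·t) = 0.8049·0.3571 = 0.2874 mg/L.
Second outfall: C = (38.82·0.2874 + 1.040·37.20)/39.86 = 1.251 mg/L.

1.25 mg/L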